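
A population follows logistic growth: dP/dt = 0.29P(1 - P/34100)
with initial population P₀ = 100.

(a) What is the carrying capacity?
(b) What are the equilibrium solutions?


Logistic ODE dP/dt = 0.29P(1 - P/34100) has equilibria where dP/dt = 0, i.e. P = 0 or P = 34100.
The coefficient (1 - P/K) = 0 when P = K, identifying K = 34100 as the carrying capacity.
(a) K = 34100; (b) equilibria P = 0 and P = 34100.


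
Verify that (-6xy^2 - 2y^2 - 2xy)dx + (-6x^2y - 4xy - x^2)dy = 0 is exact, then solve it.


Check exactness: ∂M/∂y = -12xy - 4y - 2x and ∂N/∂x = -12xy - 4y - 2x; equal, so the equation is exact.
Integrate M with respect to x (treating y as constant): ∫M dx = -3x^2y^2 - 2xy^2 - x^2y + h(y).
Differentiate w.r.t. y and set equal to N: all terms match, so h'(y) = 0 and h is a constant absorbed into C.
General solution: -3x^2y^2 - 2xy^2 - x^2y = C.


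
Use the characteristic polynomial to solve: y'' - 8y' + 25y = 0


Characteristic equation: r² - 8r + 25 = 0.
Discriminant is negative; roots r = 4 ± 3i (complex conjugate pair).
General solution uses e^(α x)(C₁ cos(β x) + C₂ sin(β x)): y = e^(4x)(C₁cos(3x) + C₂sin(3x)).


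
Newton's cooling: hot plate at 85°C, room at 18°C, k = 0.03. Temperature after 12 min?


Newton's law: dT/dt = -k(T - T_a) has solution T(t) = T_a + (T₀ - T_a)e^(-kt).
Plug in T_a = 18, T₀ = 85, k = 0.03, t = 12: T(12) = 18 + (67)e^(-0.36) ≈ 64.7°C.


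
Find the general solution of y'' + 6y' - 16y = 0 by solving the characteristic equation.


Characteristic equation: r² + 6r - 16 = 0.
Factor: (r + 8)(r - 2) = 0 ⇒ r = -8, 2 (distinct real).
General solution: y = C₁e^(-8x) + C₂e^(2x).


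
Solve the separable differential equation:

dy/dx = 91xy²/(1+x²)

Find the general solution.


Separate: dy/y² = 91x/(1+x²) dx.
Integrate LHS: ∫ dy/y² = -1/y.
Integrate RHS via u = 1+x²: (91/2)ln(1+x²) + C.
Result: -1/y = (91/2)ln(1+x²) + C.


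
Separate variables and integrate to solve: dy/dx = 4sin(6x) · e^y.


Separate: e^(-y) dy = 4sin(6x) dx.
Integrate: -e^(-y) = -(2/3)cos(6x) + C₀.
Rearrange: e^(-y) = (2/3)cos(6x) + C.


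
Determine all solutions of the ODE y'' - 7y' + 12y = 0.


Characteristic equation: r² - 7r + 12 = 0.
Factor: (r - 3)(r - 4) = 0 ⇒ r = 3, 4 (distinct real).
General solution: y = C₁e^(3x) + C₂e^(4x).


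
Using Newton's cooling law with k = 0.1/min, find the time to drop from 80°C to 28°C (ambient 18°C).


From T(t) = T_a + (T₀ - T_a)e^(-kt), set T(t) = 28:
(28 - 18) / (80 - 18) = e^(-0.1t), so t = -ln(0.161)/0.1 ≈ 18.2 minutes.


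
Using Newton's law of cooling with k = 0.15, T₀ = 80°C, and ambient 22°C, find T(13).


Newton's law: dT/dt = -k(T - T_a) has solution T(t) = T_a + (T₀ - T_a)e^(-kt).
Plug in T_a = 22, T₀ = 80, k = 0.15, t = 13: T(13) = 22 + (58)e^(-1.95) ≈ 30.3°C.


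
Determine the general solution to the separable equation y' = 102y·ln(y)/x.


Separate: dy/[y ln(y)] = 102 dx/x.
Substitute u = ln(y): du/u = 102 dx/x.
Integrate: ln|ln(y)| = 102ln|x| + C₀, hence ln(y) = C·x^102.


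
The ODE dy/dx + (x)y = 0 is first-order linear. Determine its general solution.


P(x) = x ⇒ μ = e^((1/2)x²).
Q(x) = 0 so μ y is constant: y = Ce^(-(1/2)x²).


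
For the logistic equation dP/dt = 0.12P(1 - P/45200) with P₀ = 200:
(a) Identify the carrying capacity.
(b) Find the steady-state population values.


Logistic ODE dP/dt = 0.12P(1 - P/45200) has equilibria where dP/dt = 0, i.e. P = 0 or P = 45200.
The coefficient (1 - P/K) = 0 when P = K, identifying K = 45200 as the carrying capacity.
(a) K = 45200; (b) equilibria P = 0 and P = 45200.


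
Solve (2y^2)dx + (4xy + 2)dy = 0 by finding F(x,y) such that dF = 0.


Check exactness: ∂M/∂y = 4y and ∂N/∂x = 4y; equal, so the equation is exact.
Integrate M with respect to x (treating y as constant): ∫M dx = 2xy^2 + h(y).
Differentiate w.r.t. y and set equal to N: the x-dependent terms already match, leaving h'(y) = 2. Integrate: h(y) = 2y.
So F(x,y) = 2xy^2 + 2y.
General solution: 2xy^2 + 2y = C.


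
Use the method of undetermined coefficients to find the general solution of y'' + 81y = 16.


Homogeneous part: r² + 81 = 0 ⇒ r = ±9i, so y_h = C₁cos(9x) + C₂sin(9x).
Try constant y_p = A; plug in: 81A = 16 ⇒ A = 16/81.
General solution: y = C₁cos(9x) + C₂sin(9x) + 16/81.


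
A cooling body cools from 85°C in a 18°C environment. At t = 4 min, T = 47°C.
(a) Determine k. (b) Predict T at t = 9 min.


Newton's law: T(t) = T_a + (T₀ - T_a)e^(-kt).
(a) Use T(4) = 47: (47 - 18)/(85 - 18) = e^(-k·4), so k = -ln(0.433)/4 ≈ 0.2093.
(b) Apply k to t = 9: T(9) = 18 + (67)e^(-1.884) ≈ 28.2°C.


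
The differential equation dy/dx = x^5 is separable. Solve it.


Integrate both sides with respect to x: y = ∫ x^5 dx = (1/6)x^6 + C.


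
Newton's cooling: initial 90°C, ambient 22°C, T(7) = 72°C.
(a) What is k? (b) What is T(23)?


Newton's law: T(t) = T_a + (T₀ - T_a)e^(-kt).
(a) Use T(7) = 72: (72 - 22)/(90 - 22) = e^(-k·7), so k = -ln(0.735)/7 ≈ 0.0439.
(b) Apply k to t = 23: T(23) = 22 + (68)e^(-1.010) ≈ 46.8°C.


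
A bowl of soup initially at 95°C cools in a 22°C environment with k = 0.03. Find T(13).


Newton's law: dT/dt = -k(T - T_a) has solution T(t) = T_a + (T₀ - T_a)e^(-kt).
Plug in T_a = 22, T₀ = 95, k = 0.03, t = 13: T(13) = 22 + (73)e^(-0.39) ≈ 71.4°C.


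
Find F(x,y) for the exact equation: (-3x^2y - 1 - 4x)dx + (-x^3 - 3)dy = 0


Check exactness: ∂M/∂y = -3x^2 and ∂N/∂x = -3x^2; equal, so the equation is exact.
Integrate M with respect to x (treating y as constant): ∫M dx = -x^3y - x - 2x^2 + h(y).
Differentiate w.r.t. y and set equal to N: the x-dependent terms already match, leaving h'(y) = -3. Integrate: h(y) = -3y.
So F(x,y) = -x^3y - x - 3y - 2x^2.
General solution: -x^3y - x - 3y - 2x^2 = C.


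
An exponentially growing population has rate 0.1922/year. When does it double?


Exponential growth: P(t) = P₀ e^(0.1922t). Set P(t)/P₀ = 2: e^(0.1922t) = 2.
Solve: t = ln(2)/0.1922 ≈ 3.61 years.


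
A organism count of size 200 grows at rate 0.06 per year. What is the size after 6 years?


The ODE dP/dt = 0.06P has solution P(t) = P(0)e^(0.06t).
Substitute P(0) = 200 and t = 6: P(6) = 200 e^(0.36) ≈ 287.


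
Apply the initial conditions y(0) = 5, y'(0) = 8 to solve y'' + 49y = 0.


Characteristic roots of r² + 49 = 0 are ±7i, so y = C₁cos(7x) + C₂sin(7x).
Apply y(0) = 5: C₁ = 5. Differentiate and apply y'(0) = 8: 7·C₂ = 8, so C₂ = 8/7.
Particular solution: y = 5cos(7x) + (8/7)sin(7x).


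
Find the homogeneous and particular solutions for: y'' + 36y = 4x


Homogeneous: r² + 36 = 0 ⇒ r = ±6i, y_h = C₁cos(6x) + C₂sin(6x).
Polynomial forcing; try y_p = Ax + B. Then y_p'' + 36 y_p = 36(Ax + B) = 4x, so B = 0 and A = 1/9.
General solution: y = C₁cos(6x) + C₂sin(6x) + (1/9)x.


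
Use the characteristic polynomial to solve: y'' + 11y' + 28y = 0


Characteristic equation: r² + 11r + 28 = 0.
Factor: (r + 4)(r + 7) = 0 ⇒ r = -4, -7 (distinct real).
General solution: y = C₁e^(-4x) + C₂e^(-7x).


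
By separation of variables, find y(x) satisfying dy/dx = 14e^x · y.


Separate variables: dy/y = 14e^x dx.
Integrate: ln|y| = 14e^x + C₀.
Exponentiate: y = Ce^(14e^x).


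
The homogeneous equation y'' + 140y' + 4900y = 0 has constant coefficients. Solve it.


Characteristic equation: r² + 140r + 4900 = 0, i.e. (r + 70)² = 0.
Repeated root r = -70; include an x factor for the second linearly independent solution.
General solution: y = (C₁ + C₂x)e^(-70x).


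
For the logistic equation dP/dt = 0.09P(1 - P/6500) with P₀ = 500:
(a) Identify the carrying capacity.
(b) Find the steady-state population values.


Logistic ODE dP/dt = 0.09P(1 - P/6500) has equilibria where dP/dt = 0, i.e. P = 0 or P = 6500.
The coefficient (1 - P/K) = 0 when P = K, identifying K = 6500 as the carrying capacity.
(a) K = 6500; (b) equilibria P = 0 and P = 6500.


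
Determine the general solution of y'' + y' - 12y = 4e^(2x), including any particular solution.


Characteristic roots of r² + r - 12 = 0 are 3, -4.
y_h = C₁e^(3x) + C₂e^(-4x).
Forcing exponent 2 is not a characteristic root; try y_p = Ae^(2x).
Substitute: A·(4 + (1)·2 + (-12)) = A·-6 = 4, so A = -2/3.
General solution: y = C₁e^(3x) + C₂e^(-4x) - (2/3)e^(2x).


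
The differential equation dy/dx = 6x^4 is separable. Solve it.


Integrate both sides with respect to x: y = ∫ 6x^4 dx = (6/5)x^5 + C.


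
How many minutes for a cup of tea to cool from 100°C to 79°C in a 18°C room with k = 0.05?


From T(t) = T_a + (T₀ - T_a)e^(-kt), set T(t) = 79:
(79 - 18) / (100 - 18) = e^(-0.05t), so t = -ln(0.744)/0.05 ≈ 5.9 minutes.


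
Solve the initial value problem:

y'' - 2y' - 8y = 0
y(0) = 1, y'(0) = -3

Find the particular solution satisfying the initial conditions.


Characteristic roots of r² - 2r - 8 = 0 are -2, 4.
General solution y = c₁ e^(-2x) + c₂ e^(4x).
Apply y(0) = 1: c₁ + c₂ = 1. Apply y'(0) = -3: -2 c₁ + 4 c₂ = -3.
Solve: c₁ = 7/6, c₂ = -1/6.
Particular solution: y = (7/6)e^(-2x) - (1/6)e^(4x).


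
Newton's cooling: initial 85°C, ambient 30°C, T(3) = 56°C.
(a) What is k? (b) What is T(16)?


Newton's law: T(t) = T_a + (T₀ - T_a)e^(-kt).
(a) Use T(3) = 56: (56 - 30)/(85 - 30) = e^(-k·3), so k = -ln(0.473)/3 ≈ 0.2497.
(b) Apply k to t = 16: T(16) = 30 + (55)e^(-3.996) ≈ 31.0°C.


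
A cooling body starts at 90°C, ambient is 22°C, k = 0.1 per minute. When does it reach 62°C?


From T(t) = T_a + (T₀ - T_a)e^(-kt), set T(t) = 62:
(62 - 22) / (90 - 22) = e^(-0.1t), so t = -ln(0.588)/0.1 ≈ 5.3 minutes.


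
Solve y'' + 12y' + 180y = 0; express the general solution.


Characteristic equation: r² + 12r + 180 = 0.
Discriminant is negative; roots r = -6 ± 12i (complex conjugate pair).
General solution uses e^(α x)(C₁ cos(β x) + C₂ sin(β x)): y = e^(-6x)(C₁cos(12x) + C₂sin(12x)).


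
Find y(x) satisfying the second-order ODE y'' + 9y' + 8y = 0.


Characteristic equation: r² + 9r + 8 = 0.
Factor: (r + 1)(r + 8) = 0 ⇒ r = -1, -8 (distinct real).
General solution: y = C₁e^(-x) + C₂e^(-8x).


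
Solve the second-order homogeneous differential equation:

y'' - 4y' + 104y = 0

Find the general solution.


Characteristic equation: r² - 4r + 104 = 0.
Discriminant is negative; roots r = 2 ± 10i (complex conjugate pair).
General solution uses e^(α x)(C₁ cos(β x) + C₂ sin(β x)): y = e^(2x)(C₁cos(10x) + C₂sin(10x)).


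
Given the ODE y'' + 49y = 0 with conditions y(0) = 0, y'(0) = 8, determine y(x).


Characteristic roots of r² + 49 = 0 are ±7i, so y = C₁cos(7x) + C₂sin(7x).
Apply y(0) = 0: C₁ = 0. Differentiate and apply y'(0) = 8: 7·C₂ = 8, so C₂ = 8/7.
Particular solution: y = (8/7)sin(7x).


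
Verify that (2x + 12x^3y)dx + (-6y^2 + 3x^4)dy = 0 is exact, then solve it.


Check exactness: ∂M/∂y = 12x^3 and ∂N/∂x = 12x^3; equal, so the equation is exact.
Integrate M with respect to x (treating y as constant): ∫M dx = x^2 + 3x^4y + h(y).
Differentiate w.r.t. y and set equal to N: the x-dependent terms already match, leaving h'(y) = -6y^2. Integrate: h(y) = -2y^3.
So F(x,y) = -2y^3 + x^2 + 3x^4y.
General solution: -2y^3 + x^2 + 3x^4y = C.


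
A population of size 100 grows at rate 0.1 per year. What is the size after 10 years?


The ODE dP/dt = 0.1P has solution P(t) = P(0)e^(0.1t).
Substitute P(0) = 100 and t = 10: P(10) = 100 e^(1.00) ≈ 272.


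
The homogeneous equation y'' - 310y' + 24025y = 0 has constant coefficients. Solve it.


Characteristic equation: r² - 310r + 24025 = 0, i.e. (r - 155)² = 0.
Repeated root r = 155; include an x factor for the second linearly independent solution.
General solution: y = (C₁ + C₂x)e^(155x).


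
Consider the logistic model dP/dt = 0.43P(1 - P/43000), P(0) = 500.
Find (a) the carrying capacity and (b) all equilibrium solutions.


Logistic ODE dP/dt = 0.43P(1 - P/43000) has equilibria where dP/dt = 0, i.e. P = 0 or P = 43000.
The coefficient (1 - P/K) = 0 when P = K, identifying K = 43000 as the carrying capacity.
(a) K = 43000; (b) equilibria P = 0 and P = 43000.


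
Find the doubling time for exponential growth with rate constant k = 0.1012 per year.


Exponential growth: P(t) = P₀ e^(0.1012t). Set P(t)/P₀ = 2: e^(0.1012t) = 2.
Solve: t = ln(2)/0.1012 ≈ 6.85 years.


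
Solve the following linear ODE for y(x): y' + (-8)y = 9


P(x) = -8 ⇒ μ = e^(-8x).
(μ y)' = 9e^(-8x) ⇒ μ y = -(9/8)e^(-8x) + C.
Divide by μ: y = -9/8 + Ce^(8x).


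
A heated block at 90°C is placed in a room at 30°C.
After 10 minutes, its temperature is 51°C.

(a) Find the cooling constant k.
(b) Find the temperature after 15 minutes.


Newton's law: T(t) = T_a + (T₀ - T_a)e^(-kt).
(a) Use T(10) = 51: (51 - 30)/(90 - 30) = e^(-k·10), so k = -ln(0.350)/10 ≈ 0.1050.
(b) Apply k to t = 15: T(15) = 30 + (60)e^(-1.575) ≈ 42.4°C.


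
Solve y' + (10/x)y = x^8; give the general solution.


P(x) = 10/x ⇒ μ = x^10.
(x^10 y)' = x^18 ⇒ x^10 y = x^19/(19) + C.
Solve for y: y = (1/19)x^9 + C/x^10.


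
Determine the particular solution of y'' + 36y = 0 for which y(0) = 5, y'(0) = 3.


Characteristic roots of r² + 36 = 0 are ±6i, so y = C₁cos(6x) + C₂sin(6x).
Apply y(0) = 5: C₁ = 5. Differentiate and apply y'(0) = 3: 6·C₂ = 3, so C₂ = 1/2.
Particular solution: y = 5cos(6x) + (1/2)sin(6x).


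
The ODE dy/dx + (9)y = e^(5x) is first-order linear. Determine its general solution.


P(x) = 9 ⇒ μ = e^(9x).
(μ y)' = e^(14x) ⇒ μ y = e^(14x)/14 + C.
Divide by μ: y = (1/14)e^(5x) + Ce^(-9x).


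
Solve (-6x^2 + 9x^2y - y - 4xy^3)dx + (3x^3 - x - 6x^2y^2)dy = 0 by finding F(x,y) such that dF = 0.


Check exactness: ∂M/∂y = 9x^2 - 1 - 12xy^2 and ∂N/∂x = 9x^2 - 1 - 12xy^2; equal, so the equation is exact.
Integrate M with respect to x (treating y as constant): ∫M dx = -2x^3 + 3x^3y - xy - 2x^2y^3 + h(y).
Differentiate w.r.t. y and set equal to N: all terms match, so h'(y) = 0 and h is a constant absorbed into C.
General solution: -2x^3 + 3x^3y - xy - 2x^2y^3 = C.


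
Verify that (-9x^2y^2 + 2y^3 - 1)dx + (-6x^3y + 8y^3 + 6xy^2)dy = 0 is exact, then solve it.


Check exactness: ∂M/∂y = -18x^2y + 6y^2 and ∂N/∂x = -18x^2y + 6y^2; equal, so the equation is exact.
Integrate M with respect to x (treating y as constant): ∫M dx = -3x^3y^2 + 2xy^3 - x + h(y).
Differentiate w.r.t. y and set equal to N: the x-dependent terms already match, leaving h'(y) = 8y^3. Integrate: h(y) = 2y^4.
So F(x,y) = -3x^3y^2 + 2y^4 + 2xy^3 - x.
General solution: -3x^3y^2 + 2y^4 + 2xy^3 - x = C.


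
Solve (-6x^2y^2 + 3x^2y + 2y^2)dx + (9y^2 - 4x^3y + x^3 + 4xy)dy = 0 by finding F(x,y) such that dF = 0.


Check exactness: ∂M/∂y = -12x^2y + 3x^2 + 4y and ∂N/∂x = -12x^2y + 3x^2 + 4y; equal, so the equation is exact.
Integrate M with respect to x (treating y as constant): ∫M dx = -2x^3y^2 + x^3y + 2xy^2 + h(y).
Differentiate w.r.t. y and set equal to N: the x-dependent terms already match, leaving h'(y) = 9y^2. Integrate: h(y) = 3y^3.
So F(x,y) = 3y^3 - 2x^3y^2 + x^3y + 2xy^2.
General solution: 3y^3 - 2x^3y^2 + x^3y + 2xy^2 = C.


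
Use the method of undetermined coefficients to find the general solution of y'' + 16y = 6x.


Homogeneous: r² + 16 = 0 ⇒ r = ±4i, y_h = C₁cos(4x) + C₂sin(4x).
Polynomial forcing; try y_p = Ax + B. Then y_p'' + 16 y_p = 16(Ax + B) = 6x, so B = 0 and A = 3/8.
General solution: y = C₁cos(4x) + C₂sin(4x) + (3/8)x.


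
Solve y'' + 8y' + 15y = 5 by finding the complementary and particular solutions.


Characteristic roots of r² + 8r + 15 = 0 are -5, -3.
y_h = C₁e^(-5x) + C₂e^(-3x).
Constant forcing; try y_p = A. Then 15A = 5 ⇒ A = 1/3.
General solution: y = C₁e^(-5x) + C₂e^(-3x) + 1/3.


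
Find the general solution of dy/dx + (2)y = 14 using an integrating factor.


P(x) = 2, Q(x) = 14; integrating factor μ = e^(2x).
(μ y)' = 14e^(2x) ⇒ μ y = 7e^(2x) + C.
Divide by μ: y = 7 + Ce^(-2x).


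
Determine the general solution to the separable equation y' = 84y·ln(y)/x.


Separate: dy/[y ln(y)] = 84 dx/x.
Substitute u = ln(y): du/u = 84 dx/x.
Integrate: ln|ln(y)| = 84ln|x| + C₀, hence ln(y) = C·x^84.


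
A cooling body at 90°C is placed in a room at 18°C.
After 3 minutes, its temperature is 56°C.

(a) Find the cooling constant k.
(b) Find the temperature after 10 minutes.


Newton's law: T(t) = T_a + (T₀ - T_a)e^(-kt).
(a) Use T(3) = 56: (56 - 18)/(90 - 18) = e^(-k·3), so k = -ln(0.528)/3 ≈ 0.2130.
(b) Apply k to t = 10: T(10) = 18 + (72)e^(-2.130) ≈ 26.6°C.


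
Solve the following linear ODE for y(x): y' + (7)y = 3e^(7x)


P(x) = 7 ⇒ μ = e^(7x).
(μ y)' = 3e^(14x) ⇒ μ y = (3/14)e^(14x) + C.
Divide by μ: y = (3/14)e^(7x) + Ce^(-7x).


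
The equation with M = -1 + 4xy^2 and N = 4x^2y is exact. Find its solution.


Check exactness: ∂M/∂y = 8xy and ∂N/∂x = 8xy; equal, so the equation is exact.
Integrate M with respect to x (treating y as constant): ∫M dx = -x + 2x^2y^2 + h(y).
Differentiate w.r.t. y and set equal to N: all terms match, so h'(y) = 0 and h is a constant absorbed into C.
General solution: -x + 2x^2y^2 = C.


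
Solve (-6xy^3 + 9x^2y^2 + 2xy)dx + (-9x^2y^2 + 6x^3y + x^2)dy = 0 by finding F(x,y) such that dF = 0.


Check exactness: ∂M/∂y = -18xy^2 + 18x^2y + 2x and ∂N/∂x = -18xy^2 + 18x^2y + 2x; equal, so the equation is exact.
Integrate M with respect to x (treating y as constant): ∫M dx = -3x^2y^3 + 3x^3y^2 + x^2y + h(y).
Differentiate w.r.t. y and set equal to N: all terms match, so h'(y) = 0 and h is a constant absorbed into C.
General solution: -3x^2y^3 + 3x^3y^2 + x^2y = C.


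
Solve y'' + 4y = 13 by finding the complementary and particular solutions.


Homogeneous part: r² + 4 = 0 ⇒ r = ±2i, so y_h = C₁cos(2x) + C₂sin(2x).
Try constant y_p = A; plug in: 4A = 13 ⇒ A = 13/4.
General solution: y = C₁cos(2x) + C₂sin(2x) + 13/4.


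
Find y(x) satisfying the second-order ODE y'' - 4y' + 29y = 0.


Characteristic equation: r² - 4r + 29 = 0.
Discriminant is negative; roots r = 2 ± 5i (complex conjugate pair).
General solution uses e^(α x)(C₁ cos(β x) + C₂ sin(β x)): y = e^(2x)(C₁cos(5x) + C₂sin(5x)).


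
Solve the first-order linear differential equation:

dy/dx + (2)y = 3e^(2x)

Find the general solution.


P(x) = 2 ⇒ μ = e^(2x).
(μ y)' = 3e^(4x) ⇒ μ y = (3/4)e^(4x) + C.
Divide by μ: y = (3/4)e^(2x) + Ce^(-2x).


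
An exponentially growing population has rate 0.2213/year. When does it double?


Exponential growth: P(t) = P₀ e^(0.2213t). Set P(t)/P₀ = 2: e^(0.2213t) = 2.
Solve: t = ln(2)/0.2213 ≈ 3.13 years.


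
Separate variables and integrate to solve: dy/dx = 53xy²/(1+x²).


Separate: dy/y² = 53x/(1+x²) dx.
Integrate LHS: ∫ dy/y² = -1/y.
Integrate RHS via u = 1+x²: (53/2)ln(1+x²) + C.
Result: -1/y = (53/2)ln(1+x²) + C.


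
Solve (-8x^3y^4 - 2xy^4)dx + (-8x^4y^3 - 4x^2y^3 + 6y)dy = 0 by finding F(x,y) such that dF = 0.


Check exactness: ∂M/∂y = -32x^3y^3 - 8xy^3 and ∂N/∂x = -32x^3y^3 - 8xy^3; equal, so the equation is exact.
Integrate M with respect to x (treating y as constant): ∫M dx = -2x^4y^4 - x^2y^4 + h(y).
Differentiate w.r.t. y and set equal to N: the x-dependent terms already match, leaving h'(y) = 6y. Integrate: h(y) = 3y^2.
So F(x,y) = -2x^4y^4 - x^2y^4 + 3y^2.
General solution: -2x^4y^4 - x^2y^4 + 3y^2 = C.


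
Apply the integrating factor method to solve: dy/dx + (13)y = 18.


P(x) = 13, Q(x) = 18; integrating factor μ = e^(13x).
(μ y)' = 18e^(13x) ⇒ μ y = (18/13)e^(13x) + C.
Divide by μ: y = 18/13 + Ce^(-13x).


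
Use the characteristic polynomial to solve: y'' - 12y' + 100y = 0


Characteristic equation: r² - 12r + 100 = 0.
Discriminant is negative; roots r = 6 ± 8i (complex conjugate pair).
General solution uses e^(α x)(C₁ cos(β x) + C₂ sin(β x)): y = e^(6x)(C₁cos(8x) + C₂sin(8x)).


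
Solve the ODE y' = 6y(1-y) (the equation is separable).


Separate: dy/[y(1-y)] = 6 dx.
Partial fractions: 1/[y(1-y)] = 1/y + 1/(1-y).
Integrate: ln|y/(1-y)| = 6x + C₀.
Solve for y: y = 1/(1 + Ce^(-6x)).


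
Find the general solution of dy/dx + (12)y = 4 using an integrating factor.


P(x) = 12, Q(x) = 4; integrating factor μ = e^(12x).
(μ y)' = 4e^(12x) ⇒ μ y = (1/3)e^(12x) + C.
Divide by μ: y = 1/3 + Ce^(-12x).


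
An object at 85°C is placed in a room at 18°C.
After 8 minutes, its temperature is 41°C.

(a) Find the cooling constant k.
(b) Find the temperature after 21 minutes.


Newton's law: T(t) = T_a + (T₀ - T_a)e^(-kt).
(a) Use T(8) = 41: (41 - 18)/(85 - 18) = e^(-k·8), so k = -ln(0.343)/8 ≈ 0.1336.
(b) Apply k to t = 21: T(21) = 18 + (67)e^(-2.807) ≈ 22.0°C.


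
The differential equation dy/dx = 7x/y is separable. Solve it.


Separate variables: y dy = 7x dx.
Integrate both sides: y²/2 = (7/2)x^2 + C₀.
Multiply by 2: y² = 7x^2 + C.


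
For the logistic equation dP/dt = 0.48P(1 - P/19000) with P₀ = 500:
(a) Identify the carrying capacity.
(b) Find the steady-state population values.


Logistic ODE dP/dt = 0.48P(1 - P/19000) has equilibria where dP/dt = 0, i.e. P = 0 or P = 19000.
The coefficient (1 - P/K) = 0 when P = K, identifying K = 19000 as the carrying capacity.
(a) K = 19000; (b) equilibria P = 0 and P = 19000.


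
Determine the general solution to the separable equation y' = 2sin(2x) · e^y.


Separate: e^(-y) dy = 2sin(2x) dx.
Integrate: -e^(-y) = -cos(2x) + C₀.
Rearrange: e^(-y) = cos(2x) + C.


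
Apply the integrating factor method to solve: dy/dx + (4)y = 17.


P(x) = 4, Q(x) = 17; integrating factor μ = e^(4x).
(μ y)' = 17e^(4x) ⇒ μ y = (17/4)e^(4x) + C.
Divide by μ: y = 17/4 + Ce^(-4x).


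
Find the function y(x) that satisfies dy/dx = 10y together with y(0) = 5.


General solution of y' = 10y is y = Ce^(10x).
Apply y(0) = 5: C = 5.
Particular solution: y = 5e^(10x).


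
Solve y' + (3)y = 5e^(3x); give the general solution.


P(x) = 3 ⇒ μ = e^(3x).
(μ y)' = 5e^(6x) ⇒ μ y = (5/6)e^(6x) + C.
Divide by μ: y = (5/6)e^(3x) + Ce^(-3x).


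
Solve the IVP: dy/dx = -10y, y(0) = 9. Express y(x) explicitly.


General solution of y' = -10y is y = Ce^(-10x).
Apply y(0) = 9: C = 9.
Particular solution: y = 9e^(-10x).


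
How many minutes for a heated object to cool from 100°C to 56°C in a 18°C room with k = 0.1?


From T(t) = T_a + (T₀ - T_a)e^(-kt), set T(t) = 56:
(56 - 18) / (100 - 18) = e^(-0.1t), so t = -ln(0.463)/0.1 ≈ 7.7 minutes.


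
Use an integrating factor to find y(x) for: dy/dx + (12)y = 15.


P(x) = 12, Q(x) = 15; integrating factor μ = e^(12x).
(μ y)' = 15e^(12x) ⇒ μ y = (5/4)e^(12x) + C.
Divide by μ: y = 5/4 + Ce^(-12x).


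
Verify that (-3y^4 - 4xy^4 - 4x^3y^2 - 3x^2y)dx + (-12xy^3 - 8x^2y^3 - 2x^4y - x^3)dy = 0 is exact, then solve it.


Check exactness: ∂M/∂y = -12y^3 - 16xy^3 - 8x^3y - 3x^2 and ∂N/∂x = -12y^3 - 16xy^3 - 8x^3y - 3x^2; equal, so the equation is exact.
Integrate M with respect to x (treating y as constant): ∫M dx = -3xy^4 - 2x^2y^4 - x^4y^2 - x^3y + h(y).
Differentiate w.r.t. y and set equal to N: all terms match, so h'(y) = 0 and h is a constant absorbed into C.
General solution: -3xy^4 - 2x^2y^4 - x^4y^2 - x^3y = C.


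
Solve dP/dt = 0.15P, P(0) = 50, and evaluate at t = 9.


The ODE dP/dt = 0.15P has solution P(t) = P(0)e^(0.15t).
Substitute P(0) = 50 and t = 9: P(9) = 50 e^(1.35) ≈ 193.


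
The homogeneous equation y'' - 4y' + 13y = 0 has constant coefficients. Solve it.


Characteristic equation: r² - 4r + 13 = 0.
Discriminant is negative; roots r = 2 ± 3i (complex conjugate pair).
General solution uses e^(α x)(C₁ cos(β x) + C₂ sin(β x)): y = e^(2x)(C₁cos(3x) + C₂sin(3x)).


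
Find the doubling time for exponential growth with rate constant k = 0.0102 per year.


Exponential growth: P(t) = P₀ e^(0.0102t). Set P(t)/P₀ = 2: e^(0.0102t) = 2.
Solve: t = ln(2)/0.0102 ≈ 67.96 years.


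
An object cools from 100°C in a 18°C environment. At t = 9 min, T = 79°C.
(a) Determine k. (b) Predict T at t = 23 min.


Newton's law: T(t) = T_a + (T₀ - T_a)e^(-kt).
(a) Use T(9) = 79: (79 - 18)/(100 - 18) = e^(-k·9), so k = -ln(0.744)/9 ≈ 0.0329.
(b) Apply k to t = 23: T(23) = 18 + (82)e^(-0.756) ≈ 56.5°C.


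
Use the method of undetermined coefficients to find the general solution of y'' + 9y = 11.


Homogeneous part: r² + 9 = 0 ⇒ r = ±3i, so y_h = C₁cos(3x) + C₂sin(3x).
Try constant y_p = A; plug in: 9A = 11 ⇒ A = 11/9.
General solution: y = C₁cos(3x) + C₂sin(3x) + 11/9.


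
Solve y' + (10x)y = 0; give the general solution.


P(x) = 10x ⇒ μ = e^(5x²).
Q(x) = 0 so μ y is constant: y = Ce^(-5x²).


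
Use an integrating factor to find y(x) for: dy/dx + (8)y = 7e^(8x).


P(x) = 8 ⇒ μ = e^(8x).
(μ y)' = 7e^(16x) ⇒ μ y = (7/16)e^(16x) + C.
Divide by μ: y = (7/16)e^(8x) + Ce^(-8x).


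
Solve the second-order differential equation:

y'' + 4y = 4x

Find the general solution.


Homogeneous: r² + 4 = 0 ⇒ r = ±2i, y_h = C₁cos(2x) + C₂sin(2x).
Polynomial forcing; try y_p = Ax + B. Then y_p'' + 4 y_p = 4(Ax + B) = 4x, so B = 0 and A = 1.
General solution: y = C₁cos(2x) + C₂sin(2x) + x.


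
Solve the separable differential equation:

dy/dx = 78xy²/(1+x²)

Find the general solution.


Separate: dy/y² = 78x/(1+x²) dx.
Integrate LHS: ∫ dy/y² = -1/y.
Integrate RHS via u = 1+x²: 39ln(1+x²) + C.
Result: -1/y = 39ln(1+x²) + C.


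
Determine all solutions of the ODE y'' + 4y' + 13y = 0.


Characteristic equation: r² + 4r + 13 = 0.
Discriminant is negative; roots r = -2 ± 3i (complex conjugate pair).
General solution uses e^(α x)(C₁ cos(β x) + C₂ sin(β x)): y = e^(-2x)(C₁cos(3x) + C₂sin(3x)).


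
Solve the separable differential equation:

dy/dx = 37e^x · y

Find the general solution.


Separate variables: dy/y = 37e^x dx.
Integrate: ln|y| = 37e^x + C₀.
Exponentiate: y = Ce^(37e^x).


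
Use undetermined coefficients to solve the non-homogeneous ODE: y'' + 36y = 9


Homogeneous part: r² + 36 = 0 ⇒ r = ±6i, so y_h = C₁cos(6x) + C₂sin(6x).
Try constant y_p = A; plug in: 36A = 9 ⇒ A = 1/4.
General solution: y = C₁cos(6x) + C₂sin(6x) + 1/4.


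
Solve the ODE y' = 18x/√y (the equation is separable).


Separate: √y dy = 18x dx.
Integrate: (2/3)y^(3/2) = 9x² + C.


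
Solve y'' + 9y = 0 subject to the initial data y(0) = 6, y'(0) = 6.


Characteristic roots of r² + 9 = 0 are ±3i, so y = C₁cos(3x) + C₂sin(3x).
Apply y(0) = 6: C₁ = 6. Differentiate and apply y'(0) = 6: 3·C₂ = 6, so C₂ = 2.
Particular solution: y = 6cos(3x) + 2sin(3x).


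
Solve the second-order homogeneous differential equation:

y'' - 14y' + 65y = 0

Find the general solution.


Characteristic equation: r² - 14r + 65 = 0.
Discriminant is negative; roots r = 7 ± 4i (complex conjugate pair).
General solution uses e^(α x)(C₁ cos(β x) + C₂ sin(β x)): y = e^(7x)(C₁cos(4x) + C₂sin(4x)).


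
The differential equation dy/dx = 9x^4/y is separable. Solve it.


Separate variables: y dy = 9x^4 dx.
Integrate both sides: y²/2 = (9/5)x^5 + C₀.
Multiply by 2: y² = (18/5)x^5 + C.


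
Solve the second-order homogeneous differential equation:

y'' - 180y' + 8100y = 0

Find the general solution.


Characteristic equation: r² - 180r + 8100 = 0, i.e. (r - 90)² = 0.
Repeated root r = 90; include an x factor for the second linearly independent solution.
General solution: y = (C₁ + C₂x)e^(90x).


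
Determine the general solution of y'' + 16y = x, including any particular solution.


Homogeneous: r² + 16 = 0 ⇒ r = ±4i, y_h = C₁cos(4x) + C₂sin(4x).
Polynomial forcing; try y_p = Ax + B. Then y_p'' + 16 y_p = 16(Ax + B) = x, so B = 0 and A = 1/16.
General solution: y = C₁cos(4x) + C₂sin(4x) + (1/16)x.


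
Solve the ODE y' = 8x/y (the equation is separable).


Separate variables: y dy = 8x dx.
Integrate both sides: y²/2 = 4x^2 + C₀.
Multiply by 2: y² = 8x^2 + C.


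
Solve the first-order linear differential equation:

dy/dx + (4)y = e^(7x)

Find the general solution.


P(x) = 4 ⇒ μ = e^(4x).
(μ y)' = e^(11x) ⇒ μ y = e^(11x)/11 + C.
Divide by μ: y = (1/11)e^(7x) + Ce^(-4x).


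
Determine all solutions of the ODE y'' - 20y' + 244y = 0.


Characteristic equation: r² - 20r + 244 = 0.
Discriminant is negative; roots r = 10 ± 12i (complex conjugate pair).
General solution uses e^(α x)(C₁ cos(β x) + C₂ sin(β x)): y = e^(10x)(C₁cos(12x) + C₂sin(12x)).


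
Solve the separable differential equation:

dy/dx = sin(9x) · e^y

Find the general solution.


Separate: e^(-y) dy = sin(9x) dx.
Integrate: -e^(-y) = -(1/9)cos(9x) + C₀.
Rearrange: e^(-y) = (1/9)cos(9x) + C.


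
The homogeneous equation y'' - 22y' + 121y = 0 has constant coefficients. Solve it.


Characteristic equation: r² - 22r + 121 = 0, i.e. (r - 11)² = 0.
Repeated root r = 11; include an x factor for the second linearly independent solution.
General solution: y = (C₁ + C₂x)e^(11x).


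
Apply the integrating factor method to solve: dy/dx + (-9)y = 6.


P(x) = -9 ⇒ μ = e^(-9x).
(μ y)' = 6e^(-9x) ⇒ μ y = -(2/3)e^(-9x) + C.
Divide by μ: y = -2/3 + Ce^(9x).


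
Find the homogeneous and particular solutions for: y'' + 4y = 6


Homogeneous part: r² + 4 = 0 ⇒ r = ±2i, so y_h = C₁cos(2x) + C₂sin(2x).
Try constant y_p = A; plug in: 4A = 6 ⇒ A = 3/2.
General solution: y = C₁cos(2x) + C₂sin(2x) + 3/2.


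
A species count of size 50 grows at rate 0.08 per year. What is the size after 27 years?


The ODE dP/dt = 0.08P has solution P(t) = P(0)e^(0.08t).
Substitute P(0) = 50 and t = 27: P(27) = 50 e^(2.16) ≈ 434.


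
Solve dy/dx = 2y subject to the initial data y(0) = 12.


General solution of y' = 2y is y = Ce^(2x).
Apply y(0) = 12: C = 12.
Particular solution: y = 12e^(2x).


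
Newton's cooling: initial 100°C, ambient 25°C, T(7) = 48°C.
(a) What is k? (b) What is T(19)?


Newton's law: T(t) = T_a + (T₀ - T_a)e^(-kt).
(a) Use T(7) = 48: (48 - 25)/(100 - 25) = e^(-k·7), so k = -ln(0.307)/7 ≈ 0.1689.
(b) Apply k to t = 19: T(19) = 25 + (75)e^(-3.208) ≈ 28.0°C.


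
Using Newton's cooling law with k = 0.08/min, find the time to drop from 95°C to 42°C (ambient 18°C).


From T(t) = T_a + (T₀ - T_a)e^(-kt), set T(t) = 42:
(42 - 18) / (95 - 18) = e^(-0.08t), so t = -ln(0.312)/0.08 ≈ 14.6 minutes.


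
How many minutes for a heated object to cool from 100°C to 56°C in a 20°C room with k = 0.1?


From T(t) = T_a + (T₀ - T_a)e^(-kt), set T(t) = 56:
(56 - 20) / (100 - 20) = e^(-0.1t), so t = -ln(0.450)/0.1 ≈ 8.0 minutes.


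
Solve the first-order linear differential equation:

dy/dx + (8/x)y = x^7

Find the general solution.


P(x) = 8/x ⇒ μ = x^8.
(x^8 y)' = x^8·x^7 = x^15.
Integrate: x^8 y = x^16/(16) + C.
Solve for y: y = (1/16)x^8 + C/x^8.


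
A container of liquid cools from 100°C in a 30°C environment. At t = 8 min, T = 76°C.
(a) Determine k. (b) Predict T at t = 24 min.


Newton's law: T(t) = T_a + (T₀ - T_a)e^(-kt).
(a) Use T(8) = 76: (76 - 30)/(100 - 30) = e^(-k·8), so k = -ln(0.657)/8 ≈ 0.0525.
(b) Apply k to t = 24: T(24) = 30 + (70)e^(-1.260) ≈ 49.9°C.


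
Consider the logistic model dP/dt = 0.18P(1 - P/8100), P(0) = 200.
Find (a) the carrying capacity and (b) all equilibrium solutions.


Logistic ODE dP/dt = 0.18P(1 - P/8100) has equilibria where dP/dt = 0, i.e. P = 0 or P = 8100.
The coefficient (1 - P/K) = 0 when P = K, identifying K = 8100 as the carrying capacity.
(a) K = 8100; (b) equilibria P = 0 and P = 8100.


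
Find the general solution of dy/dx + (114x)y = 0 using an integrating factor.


P(x) = 114x ⇒ μ = e^(57x²).
Q(x) = 0 so μ y is constant: y = Ce^(-57x²).


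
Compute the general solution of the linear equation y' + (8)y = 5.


P(x) = 8, Q(x) = 5; integrating factor μ = e^(8x).
(μ y)' = 5e^(8x) ⇒ μ y = (5/8)e^(8x) + C.
Divide by μ: y = 5/8 + Ce^(-8x).


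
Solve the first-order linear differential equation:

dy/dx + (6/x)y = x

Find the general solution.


P(x) = 6/x ⇒ μ = x^6.
(x^6 y)' = x^6·x^1 = x^7.
Integrate: x^6 y = x^8/(8) + C.
Solve for y: y = (1/8)x^2 + C/x^6.


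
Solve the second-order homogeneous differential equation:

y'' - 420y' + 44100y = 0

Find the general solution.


Characteristic equation: r² - 420r + 44100 = 0, i.e. (r - 210)² = 0.
Repeated root r = 210; include an x factor for the second linearly independent solution.
General solution: y = (C₁ + C₂x)e^(210x).


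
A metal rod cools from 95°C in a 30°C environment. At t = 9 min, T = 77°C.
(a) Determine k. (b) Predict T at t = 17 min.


Newton's law: T(t) = T_a + (T₀ - T_a)e^(-kt).
(a) Use T(9) = 77: (77 - 30)/(95 - 30) = e^(-k·9), so k = -ln(0.723)/9 ≈ 0.0360.
(b) Apply k to t = 17: T(17) = 30 + (65)e^(-0.612) ≈ 65.2°C.


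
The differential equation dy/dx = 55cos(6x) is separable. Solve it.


g(y) = 1, so integrate directly: y = ∫ 55cos(6x) dx = (55/6)sin(6x) + C.


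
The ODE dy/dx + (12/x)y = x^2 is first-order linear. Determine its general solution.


P(x) = 12/x ⇒ μ = x^12.
(x^12 y)' = x^14 ⇒ x^12 y = x^15/(15) + C.
Solve for y: y = (1/15)x^3 + C/x^12.


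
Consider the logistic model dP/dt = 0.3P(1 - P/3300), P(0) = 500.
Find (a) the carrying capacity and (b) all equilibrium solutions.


Logistic ODE dP/dt = 0.3P(1 - P/3300) has equilibria where dP/dt = 0, i.e. P = 0 or P = 3300.
The coefficient (1 - P/K) = 0 when P = K, identifying K = 3300 as the carrying capacity.
(a) K = 3300; (b) equilibria P = 0 and P = 3300.


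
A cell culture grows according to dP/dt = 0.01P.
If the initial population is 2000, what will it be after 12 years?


The ODE dP/dt = 0.01P has solution P(t) = P(0)e^(0.01t).
Substitute P(0) = 2000 and t = 12: P(12) = 2000 e^(0.12) ≈ 2255.


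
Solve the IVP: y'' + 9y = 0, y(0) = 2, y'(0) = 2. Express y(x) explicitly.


Characteristic roots of r² + 9 = 0 are ±3i, so y = C₁cos(3x) + C₂sin(3x).
Apply y(0) = 2: C₁ = 2. Differentiate and apply y'(0) = 2: 3·C₂ = 2, so C₂ = 2/3.
Particular solution: y = 2cos(3x) + (2/3)sin(3x).


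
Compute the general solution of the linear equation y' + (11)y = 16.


P(x) = 11, Q(x) = 16; integrating factor μ = e^(11x).
(μ y)' = 16e^(11x) ⇒ μ y = (16/11)e^(11x) + C.
Divide by μ: y = 16/11 + Ce^(-11x).


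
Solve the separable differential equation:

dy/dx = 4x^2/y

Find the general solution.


Separate variables: y dy = 4x^2 dx.
Integrate both sides: y²/2 = (4/3)x^3 + C₀.
Multiply by 2: y² = (8/3)x^3 + C.


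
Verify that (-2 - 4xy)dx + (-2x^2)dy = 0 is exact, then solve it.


Check exactness: ∂M/∂y = -4x and ∂N/∂x = -4x; equal, so the equation is exact.
Integrate M with respect to x (treating y as constant): ∫M dx = -2x - 2x^2y + h(y).
Differentiate w.r.t. y and set equal to N: all terms match, so h'(y) = 0 and h is a constant absorbed into C.
General solution: -2x - 2x^2y = C.


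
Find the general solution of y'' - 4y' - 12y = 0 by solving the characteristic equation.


Characteristic equation: r² - 4r - 12 = 0.
Factor: (r + 2)(r - 6) = 0 ⇒ r = -2, 6 (distinct real).
General solution: y = C₁e^(-2x) + C₂e^(6x).


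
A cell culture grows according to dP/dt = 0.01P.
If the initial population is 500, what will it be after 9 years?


The ODE dP/dt = 0.01P has solution P(t) = P(0)e^(0.01t).
Substitute P(0) = 500 and t = 9: P(9) = 500 e^(0.09) ≈ 547.


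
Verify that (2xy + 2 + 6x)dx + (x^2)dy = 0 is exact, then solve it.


Check exactness: ∂M/∂y = 2x and ∂N/∂x = 2x; equal, so the equation is exact.
Integrate M with respect to x (treating y as constant): ∫M dx = x^2y + 2x + 3x^2 + h(y).
Differentiate w.r.t. y and set equal to N: all terms match, so h'(y) = 0 and h is a constant absorbed into C.
General solution: x^2y + 2x + 3x^2 = C.


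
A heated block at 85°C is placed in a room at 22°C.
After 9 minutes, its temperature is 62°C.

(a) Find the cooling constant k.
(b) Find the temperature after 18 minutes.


Newton's law: T(t) = T_a + (T₀ - T_a)e^(-kt).
(a) Use T(9) = 62: (62 - 22)/(85 - 22) = e^(-k·9), so k = -ln(0.635)/9 ≈ 0.0505.
(b) Apply k to t = 18: T(18) = 22 + (63)e^(-0.909) ≈ 47.4°C.


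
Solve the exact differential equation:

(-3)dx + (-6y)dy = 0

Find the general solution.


Check exactness: ∂M/∂y = 0 and ∂N/∂x = 0; equal, so the equation is exact.
Integrate M with respect to x (treating y as constant): ∫M dx = -3x + h(y).
Differentiate w.r.t. y and set equal to N: the x-dependent terms already match, leaving h'(y) = -6y. Integrate: h(y) = -3y^2.
So F(x,y) = -3y^2 - 3x.
General solution: -3y^2 - 3x = C.


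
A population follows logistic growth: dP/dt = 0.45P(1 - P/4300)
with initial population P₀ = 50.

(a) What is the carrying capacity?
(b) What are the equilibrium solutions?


Logistic ODE dP/dt = 0.45P(1 - P/4300) has equilibria where dP/dt = 0, i.e. P = 0 or P = 4300.
The coefficient (1 - P/K) = 0 when P = K, identifying K = 4300 as the carrying capacity.
(a) K = 4300; (b) equilibria P = 0 and P = 4300.


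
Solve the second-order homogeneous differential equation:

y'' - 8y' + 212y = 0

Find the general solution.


Characteristic equation: r² - 8r + 212 = 0.
Discriminant is negative; roots r = 4 ± 14i (complex conjugate pair).
General solution uses e^(α x)(C₁ cos(β x) + C₂ sin(β x)): y = e^(4x)(C₁cos(14x) + C₂sin(14x)).


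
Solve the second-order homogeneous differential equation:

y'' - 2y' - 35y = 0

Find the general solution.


Characteristic equation: r² - 2r - 35 = 0.
Factor: (r + 5)(r - 7) = 0 ⇒ r = -5, 7 (distinct real).
General solution: y = C₁e^(-5x) + C₂e^(7x).


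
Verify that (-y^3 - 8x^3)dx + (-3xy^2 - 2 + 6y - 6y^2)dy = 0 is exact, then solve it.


Check exactness: ∂M/∂y = -3y^2 and ∂N/∂x = -3y^2; equal, so the equation is exact.
Integrate M with respect to x (treating y as constant): ∫M dx = -xy^3 - 2x^4 + h(y).
Differentiate w.r.t. y and set equal to N: the x-dependent terms already match, leaving h'(y) = -2 + 6y - 6y^2. Integrate: h(y) = -2y + 3y^2 - 2y^3.
So F(x,y) = -xy^3 - 2y + 3y^2 - 2y^3 - 2x^4.
General solution: -xy^3 - 2y + 3y^2 - 2y^3 - 2x^4 = C.


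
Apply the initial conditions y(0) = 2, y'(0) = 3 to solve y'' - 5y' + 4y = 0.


Characteristic roots of r² - 5r + 4 = 0 are 1, 4.
General solution y = c₁ e^(x) + c₂ e^(4x).
Apply y(0) = 2: c₁ + c₂ = 2. Apply y'(0) = 3: 1 c₁ + 4 c₂ = 3.
Solve: c₁ = 5/3, c₂ = 1/3.
Particular solution: y = (5/3)e^(x) + (1/3)e^(4x).


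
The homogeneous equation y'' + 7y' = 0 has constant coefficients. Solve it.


Characteristic equation: r² + 7r = 0.
Factor: (r - 0)(r + 7) = 0 ⇒ r = 0, -7 (distinct real).
General solution: y = C₁ + C₂e^(-7x).


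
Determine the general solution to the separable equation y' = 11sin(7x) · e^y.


Separate: e^(-y) dy = 11sin(7x) dx.
Integrate: -e^(-y) = -(11/7)cos(7x) + C₀.
Rearrange: e^(-y) = (11/7)cos(7x) + C.


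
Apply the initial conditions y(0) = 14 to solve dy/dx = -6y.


General solution of y' = -6y is y = Ce^(-6x).
Apply y(0) = 14: C = 14.
Particular solution: y = 14e^(-6x).


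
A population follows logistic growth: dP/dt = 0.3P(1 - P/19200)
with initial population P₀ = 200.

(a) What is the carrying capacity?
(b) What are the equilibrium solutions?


Logistic ODE dP/dt = 0.3P(1 - P/19200) has equilibria where dP/dt = 0, i.e. P = 0 or P = 19200.
The coefficient (1 - P/K) = 0 when P = K, identifying K = 19200 as the carrying capacity.
(a) K = 19200; (b) equilibria P = 0 and P = 19200.
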